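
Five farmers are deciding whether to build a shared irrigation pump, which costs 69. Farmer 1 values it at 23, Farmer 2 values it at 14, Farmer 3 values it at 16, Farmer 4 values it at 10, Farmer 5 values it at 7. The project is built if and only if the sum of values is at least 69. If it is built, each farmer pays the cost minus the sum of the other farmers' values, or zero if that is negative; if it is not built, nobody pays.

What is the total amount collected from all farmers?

65

Total value 70 ≥ cost 69, so it is built.
Farmer 1: others sum to 47; max(0, 69 - 47) = 22.
Farmer 2: others sum to 56; max(0, 69 - 56) = 13.
Farmer 3: others sum to 54; max(0, 69 - 54) = 15.
Farmer 4: others sum to 60; max(0, 69 - 60) = 9.
Farmer 5: others sum to 63; max(0, 69 - 63) = 6.
Total collected = 22 + 13 + 15 + 9 + 6 = 65.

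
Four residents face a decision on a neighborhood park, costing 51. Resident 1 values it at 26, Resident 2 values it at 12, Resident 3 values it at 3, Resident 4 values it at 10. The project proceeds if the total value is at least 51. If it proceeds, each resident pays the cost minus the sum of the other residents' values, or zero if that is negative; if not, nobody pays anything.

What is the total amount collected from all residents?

51

Total value 51 ≥ cost 51, so it is built.
Resident 1: others sum to 25; max(0, 51 - 25) = 26.
Resident 2: others sum to 39; max(0, 51 - 39) = 12.
Resident 3: others sum to 48; max(0, 51 - 48) = 3.
Resident 4: others sum to 41; max(0, 51 - 41) = 10.
Total collected = 26 + 12 + 3 + 10 = 51.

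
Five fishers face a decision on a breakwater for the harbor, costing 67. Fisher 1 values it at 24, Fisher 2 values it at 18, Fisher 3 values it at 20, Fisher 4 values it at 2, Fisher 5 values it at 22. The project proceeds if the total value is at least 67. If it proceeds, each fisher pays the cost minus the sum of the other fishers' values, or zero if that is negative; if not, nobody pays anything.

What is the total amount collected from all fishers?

9

Total value 86 ≥ cost 67, so it is built.
Fisher 1: others sum to 62; max(0, 67 - 62) = 5.
Fisher 2: others sum to 68; max(0, 67 - 68) = 0.
Fisher 3: others sum to 66; max(0, 67 - 66) = 1.
Fisher 4: others sum to 84; max(0, 67 - 84) = 0.
Fisher 5: others sum to 64; max(0, 67 - 64) = 3.
Total collected = 5 + 0 + 1 + 0 + 3 = 9.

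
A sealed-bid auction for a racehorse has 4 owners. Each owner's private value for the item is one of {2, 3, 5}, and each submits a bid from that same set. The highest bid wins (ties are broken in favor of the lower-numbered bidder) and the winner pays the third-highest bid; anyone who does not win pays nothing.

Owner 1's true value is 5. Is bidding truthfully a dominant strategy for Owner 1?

Check each profile of the others' bids and compare truth against every alternative bid.
Others bid (2, 2, 5): truth gives 3, best alternative gives 0.
Others bid (2, 5, 2): truth gives 3, best alternative gives 0.
Others bid (5, 2, 2): truth gives 3, best alternative gives 0.
Others bid (2, 3, 5): truth gives 2, best alternative gives 0.
Others bid (2, 5, 3): truth gives 2, best alternative gives 0.
Others bid (3, 2, 5): truth gives 2, best alternative gives 0.
(Remaining 21 profiles checked similarly; truth is weakly best in each.)
In every case the truthful bid is at least as good as any alternative, so it is a dominant strategy.

Yes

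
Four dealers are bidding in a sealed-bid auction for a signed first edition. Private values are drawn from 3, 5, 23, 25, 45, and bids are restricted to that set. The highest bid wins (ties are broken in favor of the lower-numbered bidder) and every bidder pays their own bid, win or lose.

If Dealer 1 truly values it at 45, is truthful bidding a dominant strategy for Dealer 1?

No

Consider the case where Dealer 2 bids 3, Dealer 3 bids 3 and Dealer 4 bids 3.
Truthful bid 45: wins, pays 45, utility 45 - 45 = 0.
Bid 3 instead: wins, pays 3, utility 45 - 3 = 42.
Since 42 > 0, bidding 3 is strictly better here, so truthful bidding is not dominant.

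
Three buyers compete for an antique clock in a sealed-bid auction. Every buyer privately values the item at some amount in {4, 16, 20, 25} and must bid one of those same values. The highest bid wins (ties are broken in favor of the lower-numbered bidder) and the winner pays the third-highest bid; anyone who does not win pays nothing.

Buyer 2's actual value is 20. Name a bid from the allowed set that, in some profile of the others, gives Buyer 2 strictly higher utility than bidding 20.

25

Suppose Buyer 1 bids 4 and Buyer 3 bids 25.
Bid 20: loses, pays 0, utility 0.
Bid 25: wins, pays 4, utility 20 - 4 = 16.
So bidding 25 beats truth here (16 > 0).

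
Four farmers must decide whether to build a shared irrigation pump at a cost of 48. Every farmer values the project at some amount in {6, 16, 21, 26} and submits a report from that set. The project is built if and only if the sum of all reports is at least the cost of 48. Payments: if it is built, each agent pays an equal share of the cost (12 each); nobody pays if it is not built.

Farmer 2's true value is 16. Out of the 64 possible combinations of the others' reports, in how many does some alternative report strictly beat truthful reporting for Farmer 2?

3

Others report (6, 6, 16): truth gives 0; report 21 gives 4 > 0. Violating.
Others report (6, 16, 6): truth gives 0; report 21 gives 4 > 0. Violating.
Others report (16, 6, 6): truth gives 0; report 21 gives 4 > 0. Violating.
Others report (6, 6, 6): truth gives 0; no alternative beats it.
Others report (6, 6, 21): truth gives 4; no alternative beats it.
(Checking all 64 profiles: 3 have a profitable deviation, 61 do not.)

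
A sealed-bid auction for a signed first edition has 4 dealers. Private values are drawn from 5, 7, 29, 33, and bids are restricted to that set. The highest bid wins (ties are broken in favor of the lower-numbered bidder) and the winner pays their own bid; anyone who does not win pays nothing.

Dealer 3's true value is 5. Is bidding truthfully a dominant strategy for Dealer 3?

Check each profile of the others' bids and compare truth against every alternative bid.
Others bid (5, 5, 5): truth gives 0, best alternative gives -2.
Others bid (5, 5, 7): truth gives 0, best alternative gives -2.
Others bid (5, 5, 29): truth gives 0, best alternative gives 0.
Others bid (5, 5, 33): truth gives 0, best alternative gives 0.
Others bid (5, 7, 5): truth gives 0, best alternative gives 0.
Others bid (5, 7, 7): truth gives 0, best alternative gives 0.
(Remaining 58 profiles checked similarly; truth is weakly best in each.)
In every case the truthful bid is at least as good as any alternative, so it is a dominant strategy.

Yes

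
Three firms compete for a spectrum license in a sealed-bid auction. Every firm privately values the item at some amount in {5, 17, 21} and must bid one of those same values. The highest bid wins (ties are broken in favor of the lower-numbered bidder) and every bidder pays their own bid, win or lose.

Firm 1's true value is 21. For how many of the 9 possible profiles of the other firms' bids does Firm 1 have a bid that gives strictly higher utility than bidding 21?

4

Others bid (5, 5): truth gives 0; bid 5 gives 16 > 0. Violating.
Others bid (5, 17): truth gives 0; bid 17 gives 4 > 0. Violating.
Others bid (17, 5): truth gives 0; bid 17 gives 4 > 0. Violating.
Others bid (17, 17): truth gives 0; bid 17 gives 4 > 0. Violating.
Others bid (5, 21): truth gives 0; no alternative beats it.
Others bid (17, 21): truth gives 0; no alternative beats it.
(Checking all 9 profiles: 4 have a profitable deviation, 5 do not.)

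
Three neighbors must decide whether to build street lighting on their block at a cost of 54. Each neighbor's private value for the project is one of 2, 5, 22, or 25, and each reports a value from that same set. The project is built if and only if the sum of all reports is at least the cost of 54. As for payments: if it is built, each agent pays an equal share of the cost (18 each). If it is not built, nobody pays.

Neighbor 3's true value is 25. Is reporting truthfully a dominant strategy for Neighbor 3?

Check each profile of the others' reports and compare truth against every alternative report.
Others report (5, 25): truth gives 7, best alternative gives 0.
Others report (25, 5): truth gives 7, best alternative gives 0.
Others report (22, 22): truth gives 7, best alternative gives 7.
Others report (22, 25): truth gives 7, best alternative gives 7.
Others report (25, 22): truth gives 7, best alternative gives 7.
Others report (25, 25): truth gives 7, best alternative gives 7.
(Remaining 10 profiles checked similarly; truth is weakly best in each.)
In every case the truthful report is at least as good as any alternative, so it is a dominant strategy.

Yes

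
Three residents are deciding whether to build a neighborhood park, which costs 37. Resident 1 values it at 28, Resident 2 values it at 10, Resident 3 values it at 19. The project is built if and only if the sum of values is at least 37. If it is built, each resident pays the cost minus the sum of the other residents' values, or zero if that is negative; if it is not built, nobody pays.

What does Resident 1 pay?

8

Total value 57 ≥ cost 37, so the project is built.
The other residents' values sum to 29.
Cost minus that sum is 37 - 29 = 8.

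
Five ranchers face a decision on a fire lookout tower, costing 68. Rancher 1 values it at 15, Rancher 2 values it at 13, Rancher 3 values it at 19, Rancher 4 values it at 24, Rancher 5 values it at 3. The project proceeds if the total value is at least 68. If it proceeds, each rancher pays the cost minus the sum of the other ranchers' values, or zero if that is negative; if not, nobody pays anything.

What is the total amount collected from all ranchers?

Total value 74 ≥ cost 68, so it is built.
Rancher 1: others sum to 59; max(0, 68 - 59) = 9.
Rancher 2: others sum to 61; max(0, 68 - 61) = 7.
Rancher 3: others sum to 55; max(0, 68 - 55) = 13.
Rancher 4: others sum to 50; max(0, 68 - 50) = 18.
Rancher 5: others sum to 71; max(0, 68 - 71) = 0.
Total collected = 9 + 7 + 13 + 18 + 0 = 47.

47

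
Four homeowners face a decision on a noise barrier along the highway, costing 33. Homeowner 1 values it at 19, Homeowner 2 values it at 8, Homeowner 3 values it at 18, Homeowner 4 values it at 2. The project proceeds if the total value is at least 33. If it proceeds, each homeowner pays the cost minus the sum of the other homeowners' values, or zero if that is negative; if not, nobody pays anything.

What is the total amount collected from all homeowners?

Total value 47 ≥ cost 33, so it is built.
Homeowner 1: others sum to 28; max(0, 33 - 28) = 5.
Homeowner 2: others sum to 39; max(0, 33 - 39) = 0.
Homeowner 3: others sum to 29; max(0, 33 - 29) = 4.
Homeowner 4: others sum to 45; max(0, 33 - 45) = 0.
Total collected = 5 + 0 + 4 + 0 = 9.

9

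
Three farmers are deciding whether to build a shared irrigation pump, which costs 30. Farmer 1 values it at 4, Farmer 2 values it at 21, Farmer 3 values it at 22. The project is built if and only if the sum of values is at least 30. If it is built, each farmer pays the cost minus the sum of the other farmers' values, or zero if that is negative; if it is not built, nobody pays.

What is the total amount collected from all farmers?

Total value 47 ≥ cost 30, so it is built.
Farmer 1: others sum to 43; max(0, 30 - 43) = 0.
Farmer 2: others sum to 26; max(0, 30 - 26) = 4.
Farmer 3: others sum to 25; max(0, 30 - 25) = 5.
Total collected = 0 + 4 + 5 = 9.

9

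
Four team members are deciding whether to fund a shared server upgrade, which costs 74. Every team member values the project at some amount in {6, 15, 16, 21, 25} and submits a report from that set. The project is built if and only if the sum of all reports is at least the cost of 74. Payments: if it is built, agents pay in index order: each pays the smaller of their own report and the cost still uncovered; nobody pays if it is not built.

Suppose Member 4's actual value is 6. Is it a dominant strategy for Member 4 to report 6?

Check each profile of the others' reports and compare truth against every alternative report.
Others report (15, 21, 25): truth gives 0, best alternative gives -7.
Others report (15, 25, 21): truth gives 0, best alternative gives -7.
Others report (21, 15, 25): truth gives 0, best alternative gives -7.
Others report (21, 25, 15): truth gives 0, best alternative gives -7.
Others report (25, 15, 21): truth gives 0, best alternative gives -7.
Others report (25, 21, 15): truth gives 0, best alternative gives -7.
(Remaining 119 profiles checked similarly; truth is weakly best in each.)
In every case the truthful report is at least as good as any alternative, so it is a dominant strategy.

Yes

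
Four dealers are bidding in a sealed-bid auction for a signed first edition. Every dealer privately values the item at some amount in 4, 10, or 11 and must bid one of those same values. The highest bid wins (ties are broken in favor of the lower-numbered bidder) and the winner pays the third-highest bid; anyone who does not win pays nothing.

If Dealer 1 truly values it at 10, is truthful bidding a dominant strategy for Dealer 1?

Consider the case where Dealer 2 bids 4, Dealer 3 bids 4 and Dealer 4 bids 11.
Truthful bid 10: loses, pays 0, utility 0.
Bid 11 instead: wins, pays 4, utility 10 - 4 = 6.
Since 6 > 0, bidding 11 is strictly better here, so truthful bidding is not dominant.

No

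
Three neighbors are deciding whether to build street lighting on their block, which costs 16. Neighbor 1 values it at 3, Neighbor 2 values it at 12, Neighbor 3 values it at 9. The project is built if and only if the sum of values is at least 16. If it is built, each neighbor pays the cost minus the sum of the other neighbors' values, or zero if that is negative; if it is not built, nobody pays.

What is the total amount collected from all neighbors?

5

Total value 24 ≥ cost 16, so it is built.
Neighbor 1: others sum to 21; max(0, 16 - 21) = 0.
Neighbor 2: others sum to 12; max(0, 16 - 12) = 4.
Neighbor 3: others sum to 15; max(0, 16 - 15) = 1.
Total collected = 0 + 4 + 1 = 5.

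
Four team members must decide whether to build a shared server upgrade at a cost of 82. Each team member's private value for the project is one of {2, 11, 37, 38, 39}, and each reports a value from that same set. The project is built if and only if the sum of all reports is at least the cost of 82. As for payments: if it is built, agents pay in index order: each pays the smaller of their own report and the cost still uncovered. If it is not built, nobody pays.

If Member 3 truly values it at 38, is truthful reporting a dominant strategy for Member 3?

Consider the case where Member 1 reports 2, Member 2 reports 11 and Member 4 reports 37.
Truthful report 38: project built, pays 38, utility 38 - 38 = 0.
Report 37 instead: project built, pays 37, utility 38 - 37 = 1.
Since 1 > 0, reporting 37 is strictly better here, so truthful reporting is not dominant.

No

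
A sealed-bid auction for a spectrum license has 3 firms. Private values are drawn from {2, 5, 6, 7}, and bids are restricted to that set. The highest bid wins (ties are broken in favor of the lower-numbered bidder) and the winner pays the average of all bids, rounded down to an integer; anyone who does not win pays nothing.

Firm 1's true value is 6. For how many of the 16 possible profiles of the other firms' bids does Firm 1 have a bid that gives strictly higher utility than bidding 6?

3

Others bid (2, 2): truth gives 3; bid 2 gives 4 > 3. Violating.
Others bid (2, 7): truth gives 0; bid 7 gives 1 > 0. Violating.
Others bid (7, 2): truth gives 0; bid 7 gives 1 > 0. Violating.
Others bid (2, 5): truth gives 2; no alternative beats it.
Others bid (2, 6): truth gives 2; no alternative beats it.
(Checking all 16 profiles: 3 have a profitable deviation, 13 do not.)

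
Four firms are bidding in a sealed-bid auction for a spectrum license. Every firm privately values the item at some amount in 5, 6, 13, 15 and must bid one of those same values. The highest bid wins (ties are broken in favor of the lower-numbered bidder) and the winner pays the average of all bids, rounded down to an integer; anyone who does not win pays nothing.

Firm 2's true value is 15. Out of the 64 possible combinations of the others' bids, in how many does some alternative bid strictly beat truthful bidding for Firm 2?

Others bid (5, 5, 5): truth gives 8; bid 6 gives 10 > 8. Violating.
Others bid (5, 5, 6): truth gives 8; bid 6 gives 10 > 8. Violating.
Others bid (5, 6, 5): truth gives 8; bid 6 gives 10 > 8. Violating.
Others bid (5, 6, 6): truth gives 7; bid 6 gives 10 > 7. Violating.
Others bid (5, 5, 13): truth gives 6; no alternative beats it.
Others bid (5, 5, 15): truth gives 5; no alternative beats it.
(Checking all 64 profiles: 9 have a profitable deviation, 55 do not.)

9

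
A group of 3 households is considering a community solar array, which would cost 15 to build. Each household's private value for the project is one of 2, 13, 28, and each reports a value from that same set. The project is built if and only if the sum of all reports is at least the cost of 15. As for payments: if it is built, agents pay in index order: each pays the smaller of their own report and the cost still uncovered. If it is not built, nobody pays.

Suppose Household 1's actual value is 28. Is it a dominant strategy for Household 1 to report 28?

Consider the case where Household 2 reports 2 and Household 3 reports 2.
Truthful report 28: project built, pays 15, utility 28 - 15 = 13.
Report 13 instead: project built, pays 13, utility 28 - 13 = 15.
Since 15 > 13, reporting 13 is strictly better here, so truthful reporting is not dominant.

No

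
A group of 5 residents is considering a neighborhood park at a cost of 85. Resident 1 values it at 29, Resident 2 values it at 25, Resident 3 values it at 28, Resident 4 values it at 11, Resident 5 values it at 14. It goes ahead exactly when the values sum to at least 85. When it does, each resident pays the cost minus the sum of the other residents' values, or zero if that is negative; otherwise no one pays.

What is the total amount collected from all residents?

16

Total value 107 ≥ cost 85, so it is built.
Resident 1: others sum to 78; max(0, 85 - 78) = 7.
Resident 2: others sum to 82; max(0, 85 - 82) = 3.
Resident 3: others sum to 79; max(0, 85 - 79) = 6.
Resident 4: others sum to 96; max(0, 85 - 96) = 0.
Resident 5: others sum to 93; max(0, 85 - 93) = 0.
Total collected = 7 + 3 + 6 + 0 + 0 = 16.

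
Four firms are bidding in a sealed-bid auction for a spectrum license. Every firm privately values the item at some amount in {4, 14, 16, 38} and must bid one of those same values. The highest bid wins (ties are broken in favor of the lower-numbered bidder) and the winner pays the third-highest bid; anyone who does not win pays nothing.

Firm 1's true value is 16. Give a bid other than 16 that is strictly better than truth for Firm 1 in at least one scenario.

38

Suppose Firm 2 bids 4, Firm 3 bids 4 and Firm 4 bids 38.
Bid 16: loses, pays 0, utility 0.
Bid 38: wins, pays 4, utility 16 - 4 = 12.
So bidding 38 beats truth here (12 > 0).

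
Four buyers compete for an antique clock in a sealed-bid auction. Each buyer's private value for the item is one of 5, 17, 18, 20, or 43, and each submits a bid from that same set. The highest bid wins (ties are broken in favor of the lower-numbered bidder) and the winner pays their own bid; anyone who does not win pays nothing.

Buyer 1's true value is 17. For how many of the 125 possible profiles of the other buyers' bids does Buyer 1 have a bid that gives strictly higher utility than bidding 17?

Others bid (5, 5, 5): truth gives 0; bid 5 gives 12 > 0. Violating.
Others bid (5, 5, 17): truth gives 0; no alternative beats it.
Others bid (5, 5, 18): truth gives 0; no alternative beats it.
(Checking all 125 profiles: 1 has a profitable deviation, 124 do not.)

1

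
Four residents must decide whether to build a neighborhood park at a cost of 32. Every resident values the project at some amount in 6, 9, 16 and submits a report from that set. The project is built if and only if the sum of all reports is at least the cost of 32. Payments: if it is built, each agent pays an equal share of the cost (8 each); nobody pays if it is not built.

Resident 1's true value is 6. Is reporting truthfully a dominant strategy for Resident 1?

Yes

Check each profile of the others' reports and compare truth against every alternative report.
Others report (6, 9, 9): truth gives 0, best alternative gives -2.
Others report (9, 6, 9): truth gives 0, best alternative gives -2.
Others report (9, 9, 6): truth gives 0, best alternative gives -2.
Others report (6, 6, 16): truth gives -2, best alternative gives -2.
Others report (6, 9, 16): truth gives -2, best alternative gives -2.
Others report (6, 16, 6): truth gives -2, best alternative gives -2.
(Remaining 21 profiles checked similarly; truth is weakly best in each.)
In every case the truthful report is at least as good as any alternative, so it is a dominant strategy.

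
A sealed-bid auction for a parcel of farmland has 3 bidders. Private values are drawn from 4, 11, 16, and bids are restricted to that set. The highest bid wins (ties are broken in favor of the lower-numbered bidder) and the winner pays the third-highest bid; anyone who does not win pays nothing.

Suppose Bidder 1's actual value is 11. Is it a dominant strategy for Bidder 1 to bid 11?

No

Consider the case where Bidder 2 bids 4 and Bidder 3 bids 16.
Truthful bid 11: loses, pays 0, utility 0.
Bid 16 instead: wins, pays 4, utility 11 - 4 = 7.
Since 7 > 0, bidding 16 is strictly better here, so truthful bidding is not dominant.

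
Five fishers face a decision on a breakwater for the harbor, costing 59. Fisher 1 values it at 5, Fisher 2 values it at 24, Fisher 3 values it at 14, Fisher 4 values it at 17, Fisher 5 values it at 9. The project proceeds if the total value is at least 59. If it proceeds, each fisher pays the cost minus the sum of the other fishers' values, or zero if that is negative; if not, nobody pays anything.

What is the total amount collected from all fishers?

25

Total value 69 ≥ cost 59, so it is built.
Fisher 1: others sum to 64; max(0, 59 - 64) = 0.
Fisher 2: others sum to 45; max(0, 59 - 45) = 14.
Fisher 3: others sum to 55; max(0, 59 - 55) = 4.
Fisher 4: others sum to 52; max(0, 59 - 52) = 7.
Fisher 5: others sum to 60; max(0, 59 - 60) = 0.
Total collected = 0 + 14 + 4 + 7 + 0 = 25.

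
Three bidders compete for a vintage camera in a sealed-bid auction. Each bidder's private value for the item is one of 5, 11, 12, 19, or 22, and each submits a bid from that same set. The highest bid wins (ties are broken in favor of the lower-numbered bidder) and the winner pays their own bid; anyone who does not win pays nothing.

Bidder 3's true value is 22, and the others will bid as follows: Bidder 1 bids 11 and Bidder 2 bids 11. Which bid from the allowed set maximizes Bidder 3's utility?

12

Bid 5: loses, pays 0, utility 0.
Bid 11: loses, pays 0, utility 0.
Bid 12: wins, pays 12, utility 22 - 12 = 10.
Bid 19: wins, pays 19, utility 22 - 19 = 3.
Bid 22: wins, pays 22, utility 22 - 22 = 0.
The best choice is 12 with utility 10.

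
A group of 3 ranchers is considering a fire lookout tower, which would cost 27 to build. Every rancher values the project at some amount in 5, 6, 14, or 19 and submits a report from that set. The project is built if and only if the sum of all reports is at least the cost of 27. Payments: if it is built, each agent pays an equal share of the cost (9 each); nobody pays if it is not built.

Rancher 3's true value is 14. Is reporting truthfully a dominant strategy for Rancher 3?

No

Consider the case where Rancher 1 reports 5 and Rancher 2 reports 5.
Truthful report 14: project not built, utility 0.
Report 19 instead: project built, pays 9, utility 14 - 9 = 5.
Since 5 > 0, reporting 19 is strictly better here, so truthful reporting is not dominant.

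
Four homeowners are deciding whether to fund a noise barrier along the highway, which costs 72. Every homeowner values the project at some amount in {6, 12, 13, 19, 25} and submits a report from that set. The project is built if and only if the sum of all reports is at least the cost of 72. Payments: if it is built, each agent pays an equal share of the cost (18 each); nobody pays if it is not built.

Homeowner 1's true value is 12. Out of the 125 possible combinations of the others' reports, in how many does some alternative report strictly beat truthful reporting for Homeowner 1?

9

Others report (12, 25, 25): truth gives -6; report 6 gives 0 > -6. Violating.
Others report (13, 25, 25): truth gives -6; report 6 gives 0 > -6. Violating.
Others report (19, 19, 25): truth gives -6; report 6 gives 0 > -6. Violating.
Others report (19, 25, 19): truth gives -6; report 6 gives 0 > -6. Violating.
Others report (6, 6, 6): truth gives 0; no alternative beats it.
Others report (6, 6, 12): truth gives 0; no alternative beats it.
(Checking all 125 profiles: 9 have a profitable deviation, 116 do not.)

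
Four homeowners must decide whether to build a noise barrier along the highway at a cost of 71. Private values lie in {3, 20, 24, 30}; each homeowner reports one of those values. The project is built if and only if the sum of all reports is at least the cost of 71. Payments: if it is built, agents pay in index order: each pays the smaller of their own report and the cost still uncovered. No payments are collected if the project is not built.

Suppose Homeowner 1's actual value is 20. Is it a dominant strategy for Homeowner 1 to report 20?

Consider the case where Homeowner 2 reports 20, Homeowner 3 reports 20 and Homeowner 4 reports 30.
Truthful report 20: project built, pays 20, utility 20 - 20 = 0.
Report 3 instead: project built, pays 3, utility 20 - 3 = 17.
Since 17 > 0, reporting 3 is strictly better here, so truthful reporting is not dominant.

No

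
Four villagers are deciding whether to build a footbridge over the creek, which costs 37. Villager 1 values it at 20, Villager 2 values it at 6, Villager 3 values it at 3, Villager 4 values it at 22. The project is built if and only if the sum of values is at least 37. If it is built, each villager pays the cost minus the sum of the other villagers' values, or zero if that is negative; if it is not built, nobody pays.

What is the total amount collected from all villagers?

Total value 51 ≥ cost 37, so it is built.
Villager 1: others sum to 31; max(0, 37 - 31) = 6.
Villager 2: others sum to 45; max(0, 37 - 45) = 0.
Villager 3: others sum to 48; max(0, 37 - 48) = 0.
Villager 4: others sum to 29; max(0, 37 - 29) = 8.
Total collected = 6 + 0 + 0 + 8 = 14.

14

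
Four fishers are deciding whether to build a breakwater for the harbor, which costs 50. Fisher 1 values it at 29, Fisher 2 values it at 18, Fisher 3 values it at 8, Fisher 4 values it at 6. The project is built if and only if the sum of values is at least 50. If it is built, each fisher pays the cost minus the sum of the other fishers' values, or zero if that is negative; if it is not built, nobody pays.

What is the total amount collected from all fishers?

Total value 61 ≥ cost 50, so it is built.
Fisher 1: others sum to 32; max(0, 50 - 32) = 18.
Fisher 2: others sum to 43; max(0, 50 - 43) = 7.
Fisher 3: others sum to 53; max(0, 50 - 53) = 0.
Fisher 4: others sum to 55; max(0, 50 - 55) = 0.
Total collected = 18 + 7 + 0 + 0 = 25.

25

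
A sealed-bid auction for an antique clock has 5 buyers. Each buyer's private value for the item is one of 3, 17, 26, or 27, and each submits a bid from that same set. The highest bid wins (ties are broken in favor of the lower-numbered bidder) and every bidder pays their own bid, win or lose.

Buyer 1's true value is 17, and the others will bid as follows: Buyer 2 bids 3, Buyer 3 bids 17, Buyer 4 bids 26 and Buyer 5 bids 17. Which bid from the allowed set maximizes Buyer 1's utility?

3

Bid 3: loses but pays 3, utility -3.
Bid 17: loses but pays 17, utility -17.
Bid 26: wins, pays 26, utility 17 - 26 = -9.
Bid 27: wins, pays 27, utility 17 - 27 = -10.
The best choice is 3 with utility -3.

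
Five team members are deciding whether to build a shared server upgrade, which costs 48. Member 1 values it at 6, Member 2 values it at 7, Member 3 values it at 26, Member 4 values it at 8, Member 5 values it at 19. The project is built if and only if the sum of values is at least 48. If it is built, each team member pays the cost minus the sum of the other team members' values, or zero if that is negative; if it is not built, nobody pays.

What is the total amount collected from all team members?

9

Total value 66 ≥ cost 48, so it is built.
Member 1: others sum to 60; max(0, 48 - 60) = 0.
Member 2: others sum to 59; max(0, 48 - 59) = 0.
Member 3: others sum to 40; max(0, 48 - 40) = 8.
Member 4: others sum to 58; max(0, 48 - 58) = 0.
Member 5: others sum to 47; max(0, 48 - 47) = 1.
Total collected = 0 + 0 + 8 + 0 + 1 = 9.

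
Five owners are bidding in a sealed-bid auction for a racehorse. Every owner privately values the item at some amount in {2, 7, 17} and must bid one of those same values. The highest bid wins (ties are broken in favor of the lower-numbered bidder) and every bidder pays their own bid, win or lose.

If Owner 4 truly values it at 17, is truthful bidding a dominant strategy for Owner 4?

Consider the case where Owner 1 bids 2, Owner 2 bids 2, Owner 3 bids 2 and Owner 5 bids 2.
Truthful bid 17: wins, pays 17, utility 17 - 17 = 0.
Bid 7 instead: wins, pays 7, utility 17 - 7 = 10.
Since 10 > 0, bidding 7 is strictly better here, so truthful bidding is not dominant.

No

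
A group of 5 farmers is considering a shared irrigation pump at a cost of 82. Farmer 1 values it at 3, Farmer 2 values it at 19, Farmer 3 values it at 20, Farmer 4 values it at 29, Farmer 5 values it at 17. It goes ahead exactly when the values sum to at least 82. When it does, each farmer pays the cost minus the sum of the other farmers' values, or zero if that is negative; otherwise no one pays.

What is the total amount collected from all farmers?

61

Total value 88 ≥ cost 82, so it is built.
Farmer 1: others sum to 85; max(0, 82 - 85) = 0.
Farmer 2: others sum to 69; max(0, 82 - 69) = 13.
Farmer 3: others sum to 68; max(0, 82 - 68) = 14.
Farmer 4: others sum to 59; max(0, 82 - 59) = 23.
Farmer 5: others sum to 71; max(0, 82 - 71) = 11.
Total collected = 0 + 13 + 14 + 23 + 11 = 61.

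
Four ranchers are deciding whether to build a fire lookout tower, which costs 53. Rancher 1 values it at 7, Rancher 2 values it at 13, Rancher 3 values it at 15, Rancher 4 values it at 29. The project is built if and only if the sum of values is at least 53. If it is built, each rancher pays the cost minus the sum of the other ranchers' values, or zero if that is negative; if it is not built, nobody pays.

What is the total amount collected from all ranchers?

Total value 64 ≥ cost 53, so it is built.
Rancher 1: others sum to 57; max(0, 53 - 57) = 0.
Rancher 2: others sum to 51; max(0, 53 - 51) = 2.
Rancher 3: others sum to 49; max(0, 53 - 49) = 4.
Rancher 4: others sum to 35; max(0, 53 - 35) = 18.
Total collected = 0 + 2 + 4 + 18 = 24.

24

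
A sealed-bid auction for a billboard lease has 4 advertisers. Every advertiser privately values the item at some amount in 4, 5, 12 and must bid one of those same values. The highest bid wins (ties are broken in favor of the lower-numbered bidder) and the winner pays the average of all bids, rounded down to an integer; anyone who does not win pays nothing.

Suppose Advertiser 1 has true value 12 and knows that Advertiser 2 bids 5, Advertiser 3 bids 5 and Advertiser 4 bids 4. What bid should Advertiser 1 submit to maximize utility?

5

Bid 4: loses, pays 0, utility 0.
Bid 5: wins, pays 4, utility 12 - 4 = 8.
Bid 12: wins, pays 6, utility 12 - 6 = 6.
The best choice is 5 with utility 8.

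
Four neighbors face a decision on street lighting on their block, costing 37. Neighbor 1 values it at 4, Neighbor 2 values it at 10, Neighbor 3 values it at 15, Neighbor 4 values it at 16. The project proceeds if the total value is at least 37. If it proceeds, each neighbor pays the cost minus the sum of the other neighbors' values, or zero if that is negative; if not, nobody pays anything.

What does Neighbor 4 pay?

Total value 45 ≥ cost 37, so the project is built.
The other neighbors' values sum to 29.
Cost minus that sum is 37 - 29 = 8.

8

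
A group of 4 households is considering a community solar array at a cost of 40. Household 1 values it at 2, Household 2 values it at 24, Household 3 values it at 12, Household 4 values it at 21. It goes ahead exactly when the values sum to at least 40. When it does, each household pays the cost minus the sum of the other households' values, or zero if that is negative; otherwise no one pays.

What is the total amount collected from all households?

7

Total value 59 ≥ cost 40, so it is built.
Household 1: others sum to 57; max(0, 40 - 57) = 0.
Household 2: others sum to 35; max(0, 40 - 35) = 5.
Household 3: others sum to 47; max(0, 40 - 47) = 0.
Household 4: others sum to 38; max(0, 40 - 38) = 2.
Total collected = 0 + 5 + 0 + 2 = 7.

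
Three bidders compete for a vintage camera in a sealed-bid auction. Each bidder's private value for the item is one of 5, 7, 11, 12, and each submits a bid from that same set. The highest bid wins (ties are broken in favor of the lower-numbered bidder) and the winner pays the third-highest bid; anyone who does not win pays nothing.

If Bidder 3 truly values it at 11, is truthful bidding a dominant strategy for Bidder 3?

Consider the case where Bidder 1 bids 5 and Bidder 2 bids 11.
Truthful bid 11: loses, pays 0, utility 0.
Bid 12 instead: wins, pays 5, utility 11 - 5 = 6.
Since 6 > 0, bidding 12 is strictly better here, so truthful bidding is not dominant.

No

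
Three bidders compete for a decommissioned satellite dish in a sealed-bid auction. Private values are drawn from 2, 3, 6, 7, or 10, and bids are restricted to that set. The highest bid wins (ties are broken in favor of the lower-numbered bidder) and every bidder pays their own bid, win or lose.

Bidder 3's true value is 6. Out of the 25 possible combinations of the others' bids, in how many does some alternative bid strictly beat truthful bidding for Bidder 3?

22

Others bid (2, 2): truth gives 0; bid 3 gives 3 > 0. Violating.
Others bid (2, 6): truth gives -6; bid 7 gives -1 > -6. Violating.
Others bid (2, 7): truth gives -6; bid 2 gives -2 > -6. Violating.
Others bid (2, 10): truth gives -6; bid 2 gives -2 > -6. Violating.
Others bid (2, 3): truth gives 0; no alternative beats it.
Others bid (3, 2): truth gives 0; no alternative beats it.
(Checking all 25 profiles: 22 have a profitable deviation, 3 do not.)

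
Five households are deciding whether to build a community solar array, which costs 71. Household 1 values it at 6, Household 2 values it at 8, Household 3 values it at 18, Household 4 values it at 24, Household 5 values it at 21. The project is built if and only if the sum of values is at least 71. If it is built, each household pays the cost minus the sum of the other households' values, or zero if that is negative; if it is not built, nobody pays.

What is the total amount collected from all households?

Total value 77 ≥ cost 71, so it is built.
Household 1: others sum to 71; max(0, 71 - 71) = 0.
Household 2: others sum to 69; max(0, 71 - 69) = 2.
Household 3: others sum to 59; max(0, 71 - 59) = 12.
Household 4: others sum to 53; max(0, 71 - 53) = 18.
Household 5: others sum to 56; max(0, 71 - 56) = 15.
Total collected = 0 + 2 + 12 + 18 + 15 = 47.

47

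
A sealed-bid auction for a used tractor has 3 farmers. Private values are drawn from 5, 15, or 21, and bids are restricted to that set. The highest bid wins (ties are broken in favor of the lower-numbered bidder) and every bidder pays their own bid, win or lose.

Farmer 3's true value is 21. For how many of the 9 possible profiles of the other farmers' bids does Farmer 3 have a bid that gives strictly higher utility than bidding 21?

6

Others bid (5, 5): truth gives 0; bid 15 gives 6 > 0. Violating.
Others bid (5, 21): truth gives -21; bid 5 gives -5 > -21. Violating.
Others bid (15, 21): truth gives -21; bid 5 gives -5 > -21. Violating.
Others bid (21, 5): truth gives -21; bid 5 gives -5 > -21. Violating.
Others bid (5, 15): truth gives 0; no alternative beats it.
Others bid (15, 5): truth gives 0; no alternative beats it.
(Checking all 9 profiles: 6 have a profitable deviation, 3 do not.)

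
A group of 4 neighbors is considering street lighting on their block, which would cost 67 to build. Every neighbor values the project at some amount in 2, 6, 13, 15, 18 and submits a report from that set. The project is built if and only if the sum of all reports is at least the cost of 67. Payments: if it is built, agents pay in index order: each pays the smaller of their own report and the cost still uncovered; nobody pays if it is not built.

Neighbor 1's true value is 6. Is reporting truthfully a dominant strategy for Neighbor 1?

Check each profile of the others' reports and compare truth against every alternative report.
Others report (2, 2, 2): truth gives 0, best alternative gives 0.
Others report (2, 2, 6): truth gives 0, best alternative gives 0.
Others report (2, 2, 13): truth gives 0, best alternative gives 0.
Others report (2, 2, 15): truth gives 0, best alternative gives 0.
Others report (2, 2, 18): truth gives 0, best alternative gives 0.
Others report (2, 6, 2): truth gives 0, best alternative gives 0.
(Remaining 119 profiles checked similarly; truth is weakly best in each.)
In every case the truthful report is at least as good as any alternative, so it is a dominant strategy.

Yes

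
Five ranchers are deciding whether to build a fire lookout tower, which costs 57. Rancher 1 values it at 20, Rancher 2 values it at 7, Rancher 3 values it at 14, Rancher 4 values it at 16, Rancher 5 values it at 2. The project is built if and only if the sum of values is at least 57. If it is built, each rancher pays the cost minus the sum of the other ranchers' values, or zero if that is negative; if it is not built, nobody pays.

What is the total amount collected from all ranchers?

49

Total value 59 ≥ cost 57, so it is built.
Rancher 1: others sum to 39; max(0, 57 - 39) = 18.
Rancher 2: others sum to 52; max(0, 57 - 52) = 5.
Rancher 3: others sum to 45; max(0, 57 - 45) = 12.
Rancher 4: others sum to 43; max(0, 57 - 43) = 14.
Rancher 5: others sum to 57; max(0, 57 - 57) = 0.
Total collected = 18 + 5 + 12 + 14 + 0 = 49.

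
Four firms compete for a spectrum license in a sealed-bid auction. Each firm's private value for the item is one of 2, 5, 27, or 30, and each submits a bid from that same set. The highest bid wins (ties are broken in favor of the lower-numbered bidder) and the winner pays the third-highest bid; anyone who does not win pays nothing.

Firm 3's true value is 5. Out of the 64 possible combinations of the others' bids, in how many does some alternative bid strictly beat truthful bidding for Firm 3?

Others bid (2, 2, 27): truth gives 0; bid 27 gives 3 > 0. Violating.
Others bid (2, 2, 30): truth gives 0; bid 30 gives 3 > 0. Violating.
Others bid (2, 5, 2): truth gives 0; bid 27 gives 3 > 0. Violating.
Others bid (2, 27, 2): truth gives 0; bid 30 gives 3 > 0. Violating.
Others bid (2, 2, 2): truth gives 3; no alternative beats it.
Others bid (2, 2, 5): truth gives 3; no alternative beats it.
(Checking all 64 profiles: 6 have a profitable deviation, 58 do not.)

6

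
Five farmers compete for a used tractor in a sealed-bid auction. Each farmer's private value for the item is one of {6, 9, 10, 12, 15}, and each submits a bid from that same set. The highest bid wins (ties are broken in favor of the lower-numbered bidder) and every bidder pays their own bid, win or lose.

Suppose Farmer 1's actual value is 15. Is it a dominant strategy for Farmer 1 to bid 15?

No

Consider the case where Farmer 2 bids 6, Farmer 3 bids 6, Farmer 4 bids 6 and Farmer 5 bids 6.
Truthful bid 15: wins, pays 15, utility 15 - 15 = 0.
Bid 6 instead: wins, pays 6, utility 15 - 6 = 9.
Since 9 > 0, bidding 6 is strictly better here, so truthful bidding is not dominant.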